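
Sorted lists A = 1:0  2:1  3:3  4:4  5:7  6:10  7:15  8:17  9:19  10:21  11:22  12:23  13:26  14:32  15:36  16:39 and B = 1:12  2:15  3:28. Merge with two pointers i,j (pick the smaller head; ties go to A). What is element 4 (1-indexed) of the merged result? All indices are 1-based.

merged[4] = 4

[i=1,j=1] A[i]=0<=B[j]=12 take 0 → i++
[i=2,j=1] A[i]=1<=B[j]=12 take 1 → i++
[i=3,j=1] A[i]=3<=B[j]=12 take 3 → i++
[i=4,j=1] A[i]=4<=B[j]=12 take 4 → i++
[i=5,j=1] A[i]=7<=B[j]=12 take 7 → i++
[i=6,j=1] A[i]=10<=B[j]=12 take 10 → i++
[i=7,j=1] A[i]=15>B[j]=12 take 12 → j++
[i=7,j=2] A[i]=15<=B[j]=15 take 15 → i++
[i=8,j=2] A[i]=17>B[j]=15 take 15 → j++
[i=8,j=3] A[i]=17<=B[j]=28 take 17 → i++
[i=9,j=3] A[i]=19<=B[j]=28 take 19 → i++
[i=10,j=3] A[i]=21<=B[j]=28 take 21 → i++
[i=11,j=3] A[i]=22<=B[j]=28 take 22 → i++
[i=12,j=3] A[i]=23<=B[j]=28 take 23 → i++
[i=13,j=3] A[i]=26<=B[j]=28 take 26 → i++
[i=14,j=3] A[i]=32>B[j]=28 take 28 → j++
[i=14,j=4] B done, take A[i]=32 → i++
[i=15,j=4] B done, take A[i]=36 → i++
[i=16,j=4] B done, take A[i]=39 → i++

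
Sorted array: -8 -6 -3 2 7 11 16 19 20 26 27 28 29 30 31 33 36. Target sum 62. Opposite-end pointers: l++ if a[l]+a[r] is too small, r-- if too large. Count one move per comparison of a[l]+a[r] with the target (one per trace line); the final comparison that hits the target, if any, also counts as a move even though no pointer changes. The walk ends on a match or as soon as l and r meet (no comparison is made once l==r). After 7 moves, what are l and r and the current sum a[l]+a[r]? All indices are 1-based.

[1,17] -8+36=28 <62 → l++
[2,17] -6+36=30 <62 → l++
[3,17] -3+36=33 <62 → l++
[4,17] 2+36=38 <62 → l++
[5,17] 7+36=43 <62 → l++
[6,17] 11+36=47 <62 → l++
[7,17] 16+36=52 <62 → l++

l=8, r=17, sum=55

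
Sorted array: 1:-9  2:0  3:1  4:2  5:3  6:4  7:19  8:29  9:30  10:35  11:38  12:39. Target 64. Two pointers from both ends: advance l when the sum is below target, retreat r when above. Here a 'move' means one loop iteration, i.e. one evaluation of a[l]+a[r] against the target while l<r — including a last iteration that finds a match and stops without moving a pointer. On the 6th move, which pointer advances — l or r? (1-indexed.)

l

l=1 r=12: -9+39=30 <64, l++
l=2 r=12: 0+39=39 <64, l++
l=3 r=12: 1+39=40 <64, l++
l=4 r=12: 2+39=41 <64, l++
l=5 r=12: 3+39=42 <64, l++
l=6 r=12: 4+39=43 <64, l++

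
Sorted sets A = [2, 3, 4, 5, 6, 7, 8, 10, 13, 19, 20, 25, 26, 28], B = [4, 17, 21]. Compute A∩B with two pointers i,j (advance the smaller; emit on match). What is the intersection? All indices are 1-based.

[i=1,j=1] 2<4 → i++
[i=2,j=1] 3<4 → i++
[i=3,j=1] 4==4 emit → i++,j++
[i=4,j=2] 5<17 → i++
[i=5,j=2] 6<17 → i++
[i=6,j=2] 7<17 → i++
[i=7,j=2] 8<17 → i++
[i=8,j=2] 10<17 → i++
[i=9,j=2] 13<17 → i++
[i=10,j=2] 19>17 → j++
[i=10,j=3] 19<21 → i++
[i=11,j=3] 20<21 → i++
[i=12,j=3] 25>21 → j++

intersection = [4]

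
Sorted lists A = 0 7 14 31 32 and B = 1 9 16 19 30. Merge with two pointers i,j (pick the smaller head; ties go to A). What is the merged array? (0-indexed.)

i=0 j=0: A[i]=0<=B[j]=1 take 0, i++
i=1 j=0: A[i]=7>B[j]=1 take 1, j++
i=1 j=1: A[i]=7<=B[j]=9 take 7, i++
i=2 j=1: A[i]=14>B[j]=9 take 9, j++
i=2 j=2: A[i]=14<=B[j]=16 take 14, i++
i=3 j=2: A[i]=31>B[j]=16 take 16, j++
i=3 j=3: A[i]=31>B[j]=19 take 19, j++
i=3 j=4: A[i]=31>B[j]=30 take 30, j++
i=3 j=5: B done, take A[i]=31, i++
i=4 j=5: B done, take A[i]=32, i++

[0, 1, 7, 9, 14, 16, 19, 30, 31, 32]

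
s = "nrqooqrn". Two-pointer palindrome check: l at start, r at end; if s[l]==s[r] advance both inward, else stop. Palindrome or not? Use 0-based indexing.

palindrome

[0,7] 'n'=='n' → l++,r--
[1,6] 'r'=='r' → l++,r--
[2,5] 'q'=='q' → l++,r--
[3,4] 'o'=='o' → l++,r--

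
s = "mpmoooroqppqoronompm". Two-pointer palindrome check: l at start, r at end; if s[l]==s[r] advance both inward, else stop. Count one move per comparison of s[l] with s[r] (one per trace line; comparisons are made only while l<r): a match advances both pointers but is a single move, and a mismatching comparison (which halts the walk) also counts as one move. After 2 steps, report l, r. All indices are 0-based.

[0,19] 'm'=='m' → l++,r--
[1,18] 'p'=='p' → l++,r--

l=2, r=17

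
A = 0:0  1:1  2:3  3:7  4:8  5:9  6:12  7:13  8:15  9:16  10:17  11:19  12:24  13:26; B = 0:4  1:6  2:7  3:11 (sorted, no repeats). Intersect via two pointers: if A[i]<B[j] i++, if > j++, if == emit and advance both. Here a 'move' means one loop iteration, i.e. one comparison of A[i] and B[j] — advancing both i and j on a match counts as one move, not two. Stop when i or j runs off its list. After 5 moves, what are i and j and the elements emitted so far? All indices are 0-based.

i=0 j=0: 0<4, i++
i=1 j=0: 1<4, i++
i=2 j=0: 3<4, i++
i=3 j=0: 7>4, j++
i=3 j=1: 7>6, j++

i=3, j=2, emitted=[]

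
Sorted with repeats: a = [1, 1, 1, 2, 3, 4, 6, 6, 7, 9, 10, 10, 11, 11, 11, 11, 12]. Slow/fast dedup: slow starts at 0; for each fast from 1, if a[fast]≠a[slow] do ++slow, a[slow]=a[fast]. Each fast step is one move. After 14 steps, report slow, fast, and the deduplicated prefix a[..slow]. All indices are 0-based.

(s=0,f=1) a[fast]=1=a[slow] dup → fast++
(s=0,f=2) a[fast]=1=a[slow] dup → fast++
(s=0,f=3) a[fast]=2≠a[slow]=1 write a[1]=2 → slow++,fast++
(s=1,f=4) a[fast]=3≠a[slow]=2 write a[2]=3 → slow++,fast++
(s=2,f=5) a[fast]=4≠a[slow]=3 write a[3]=4 → slow++,fast++
(s=3,f=6) a[fast]=6≠a[slow]=4 write a[4]=6 → slow++,fast++
(s=4,f=7) a[fast]=6=a[slow] dup → fast++
(s=4,f=8) a[fast]=7≠a[slow]=6 write a[5]=7 → slow++,fast++
(s=5,f=9) a[fast]=9≠a[slow]=7 write a[6]=9 → slow++,fast++
(s=6,f=10) a[fast]=10≠a[slow]=9 write a[7]=10 → slow++,fast++
(s=7,f=11) a[fast]=10=a[slow] dup → fast++
(s=7,f=12) a[fast]=11≠a[slow]=10 write a[8]=11 → slow++,fast++
(s=8,f=13) a[fast]=11=a[slow] dup → fast++
(s=8,f=14) a[fast]=11=a[slow] dup → fast++

slow=8, fast=15, prefix=[1, 2, 3, 4, 6, 7, 9, 10, 11]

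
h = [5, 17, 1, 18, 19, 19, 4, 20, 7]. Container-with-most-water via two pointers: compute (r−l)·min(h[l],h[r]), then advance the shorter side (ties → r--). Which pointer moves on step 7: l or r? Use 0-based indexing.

l

l=0 r=8: min(5,7)*8=40 best=40 *, l++
l=1 r=8: min(17,7)*7=49 best=49 *, r--
l=1 r=7: min(17,20)*6=102 best=102 *, l++
l=2 r=7: min(1,20)*5=5 best=102, l++
l=3 r=7: min(18,20)*4=72 best=102, l++
l=4 r=7: min(19,20)*3=57 best=102, l++
l=5 r=7: min(19,20)*2=38 best=102, l++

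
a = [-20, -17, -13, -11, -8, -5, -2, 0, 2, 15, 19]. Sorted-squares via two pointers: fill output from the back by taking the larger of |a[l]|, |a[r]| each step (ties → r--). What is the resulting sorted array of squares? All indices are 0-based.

[0,10] |-20|>|19| out[10]=400 → l++
[1,10] |-17|<=|19| out[9]=361 → r--
[1,9] |-17|>|15| out[8]=289 → l++
[2,9] |-13|<=|15| out[7]=225 → r--
[2,8] |-13|>|2| out[6]=169 → l++
[3,8] |-11|>|2| out[5]=121 → l++
[4,8] |-8|>|2| out[4]=64 → l++
[5,8] |-5|>|2| out[3]=25 → l++
[6,8] |-2|<=|2| out[2]=4 → r--
[6,7] |-2|>|0| out[1]=4 → l++
[7,7] |0|<=|0| out[0]=0 → r--

[0, 4, 4, 25, 64, 121, 169, 225, 289, 361, 400]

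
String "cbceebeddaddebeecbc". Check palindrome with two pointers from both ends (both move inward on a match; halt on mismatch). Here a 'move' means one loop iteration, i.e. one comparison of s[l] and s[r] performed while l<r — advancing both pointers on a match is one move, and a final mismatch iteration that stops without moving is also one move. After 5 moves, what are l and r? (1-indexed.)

[1,19] 'c'=='c' → l++,r--
[2,18] 'b'=='b' → l++,r--
[3,17] 'c'=='c' → l++,r--
[4,16] 'e'=='e' → l++,r--
[5,15] 'e'=='e' → l++,r--

l=6, r=14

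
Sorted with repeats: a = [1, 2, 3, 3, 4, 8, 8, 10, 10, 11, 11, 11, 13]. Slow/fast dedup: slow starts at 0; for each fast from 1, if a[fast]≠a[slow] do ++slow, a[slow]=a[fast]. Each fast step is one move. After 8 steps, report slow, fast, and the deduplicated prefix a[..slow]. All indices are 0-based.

slow=5, fast=9, prefix=[1, 2, 3, 4, 8, 10]

(s=0,f=1) a[fast]=2≠a[slow]=1 write a[1]=2 → slow++,fast++
(s=1,f=2) a[fast]=3≠a[slow]=2 write a[2]=3 → slow++,fast++
(s=2,f=3) a[fast]=3=a[slow] dup → fast++
(s=2,f=4) a[fast]=4≠a[slow]=3 write a[3]=4 → slow++,fast++
(s=3,f=5) a[fast]=8≠a[slow]=4 write a[4]=8 → slow++,fast++
(s=4,f=6) a[fast]=8=a[slow] dup → fast++
(s=4,f=7) a[fast]=10≠a[slow]=8 write a[5]=10 → slow++,fast++
(s=5,f=8) a[fast]=10=a[slow] dup → fast++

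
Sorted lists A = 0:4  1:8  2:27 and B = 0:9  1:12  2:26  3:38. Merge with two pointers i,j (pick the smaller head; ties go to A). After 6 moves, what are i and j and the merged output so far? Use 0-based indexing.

[i=0,j=0] A[i]=4<=B[j]=9 take 4 → i++
[i=1,j=0] A[i]=8<=B[j]=9 take 8 → i++
[i=2,j=0] A[i]=27>B[j]=9 take 9 → j++
[i=2,j=1] A[i]=27>B[j]=12 take 12 → j++
[i=2,j=2] A[i]=27>B[j]=26 take 26 → j++
[i=2,j=3] A[i]=27<=B[j]=38 take 27 → i++

i=3, j=3, merged so far=[4, 8, 9, 12, 26, 27]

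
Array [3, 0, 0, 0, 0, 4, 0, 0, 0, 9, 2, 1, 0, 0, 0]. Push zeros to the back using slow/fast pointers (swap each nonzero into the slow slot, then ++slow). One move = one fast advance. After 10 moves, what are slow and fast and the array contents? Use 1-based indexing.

slow=1 fast=1: a[fast]=3≠0 swap→a[1]=3, slow++,fast++
slow=2 fast=2: a[fast]=0, fast++
slow=2 fast=3: a[fast]=0, fast++
slow=2 fast=4: a[fast]=0, fast++
slow=2 fast=5: a[fast]=0, fast++
slow=2 fast=6: a[fast]=4≠0 swap→a[2]=4, slow++,fast++
slow=3 fast=7: a[fast]=0, fast++
slow=3 fast=8: a[fast]=0, fast++
slow=3 fast=9: a[fast]=0, fast++
slow=3 fast=10: a[fast]=9≠0 swap→a[3]=9, slow++,fast++

slow=4, fast=11, a=[3, 4, 9, 0, 0, 0, 0, 0, 0, 0, 2, 1, 0, 0, 0]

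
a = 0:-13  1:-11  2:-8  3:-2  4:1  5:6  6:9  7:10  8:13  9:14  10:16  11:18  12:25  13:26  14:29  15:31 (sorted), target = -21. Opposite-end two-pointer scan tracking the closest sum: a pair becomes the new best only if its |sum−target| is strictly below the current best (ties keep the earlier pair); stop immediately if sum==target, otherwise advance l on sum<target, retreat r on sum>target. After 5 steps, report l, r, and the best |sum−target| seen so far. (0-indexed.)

l=0, r=10, best |Δ|=26

[0,15] -13+31=18 d=39 * → r--
[0,14] -13+29=16 d=37 * → r--
[0,13] -13+26=13 d=34 * → r--
[0,12] -13+25=12 d=33 * → r--
[0,11] -13+18=5 d=26 * → r--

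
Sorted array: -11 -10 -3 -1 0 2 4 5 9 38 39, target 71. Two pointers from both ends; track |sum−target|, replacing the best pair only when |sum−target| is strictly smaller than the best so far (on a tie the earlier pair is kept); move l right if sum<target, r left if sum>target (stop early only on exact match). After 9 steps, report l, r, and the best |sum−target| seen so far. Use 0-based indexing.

l=0 r=10: -11+39=28 d=43 *, l++
l=1 r=10: -10+39=29 d=42 *, l++
l=2 r=10: -3+39=36 d=35 *, l++
l=3 r=10: -1+39=38 d=33 *, l++
l=4 r=10: 0+39=39 d=32 *, l++
l=5 r=10: 2+39=41 d=30 *, l++
l=6 r=10: 4+39=43 d=28 *, l++
l=7 r=10: 5+39=44 d=27 *, l++
l=8 r=10: 9+39=48 d=23 *, l++

l=9, r=10, best |Δ|=23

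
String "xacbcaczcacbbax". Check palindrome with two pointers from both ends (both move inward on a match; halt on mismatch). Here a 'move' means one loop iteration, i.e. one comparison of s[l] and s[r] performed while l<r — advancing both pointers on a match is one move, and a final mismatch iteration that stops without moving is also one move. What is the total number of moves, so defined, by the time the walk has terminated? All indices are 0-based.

3 moves

l=0 r=14: 'x'=='x', l++,r--
l=1 r=13: 'a'=='a', l++,r--
l=2 r=12: 'c'!='b', stop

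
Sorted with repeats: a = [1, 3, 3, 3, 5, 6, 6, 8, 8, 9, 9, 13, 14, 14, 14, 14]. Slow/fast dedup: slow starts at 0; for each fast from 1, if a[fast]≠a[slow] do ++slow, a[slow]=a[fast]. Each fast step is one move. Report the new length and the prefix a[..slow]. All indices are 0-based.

(s=0,f=1) a[fast]=3≠a[slow]=1 write a[1]=3 → slow++,fast++
(s=1,f=2) a[fast]=3=a[slow] dup → fast++
(s=1,f=3) a[fast]=3=a[slow] dup → fast++
(s=1,f=4) a[fast]=5≠a[slow]=3 write a[2]=5 → slow++,fast++
(s=2,f=5) a[fast]=6≠a[slow]=5 write a[3]=6 → slow++,fast++
(s=3,f=6) a[fast]=6=a[slow] dup → fast++
(s=3,f=7) a[fast]=8≠a[slow]=6 write a[4]=8 → slow++,fast++
(s=4,f=8) a[fast]=8=a[slow] dup → fast++
(s=4,f=9) a[fast]=9≠a[slow]=8 write a[5]=9 → slow++,fast++
(s=5,f=10) a[fast]=9=a[slow] dup → fast++
(s=5,f=11) a[fast]=13≠a[slow]=9 write a[6]=13 → slow++,fast++
(s=6,f=12) a[fast]=14≠a[slow]=13 write a[7]=14 → slow++,fast++
(s=7,f=13) a[fast]=14=a[slow] dup → fast++
(s=7,f=14) a[fast]=14=a[slow] dup → fast++
(s=7,f=15) a[fast]=14=a[slow] dup → fast++

length 8; prefix = [1, 3, 5, 6, 8, 9, 13, 14]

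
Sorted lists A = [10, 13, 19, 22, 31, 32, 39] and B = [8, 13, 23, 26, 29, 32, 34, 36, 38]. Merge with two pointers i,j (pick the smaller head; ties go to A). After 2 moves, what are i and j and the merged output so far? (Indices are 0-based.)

i=1, j=1, merged so far=[8, 10]

i=0 j=0: A[i]=10>B[j]=8 take 8, j++
i=0 j=1: A[i]=10<=B[j]=13 take 10, i++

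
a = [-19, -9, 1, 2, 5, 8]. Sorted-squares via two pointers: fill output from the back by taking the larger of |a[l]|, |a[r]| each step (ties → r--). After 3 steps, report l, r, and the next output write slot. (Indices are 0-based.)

[0,5] |-19|>|8| out[5]=361 → l++
[1,5] |-9|>|8| out[4]=81 → l++
[2,5] |1|<=|8| out[3]=64 → r--

l=2, r=4, next write slot=2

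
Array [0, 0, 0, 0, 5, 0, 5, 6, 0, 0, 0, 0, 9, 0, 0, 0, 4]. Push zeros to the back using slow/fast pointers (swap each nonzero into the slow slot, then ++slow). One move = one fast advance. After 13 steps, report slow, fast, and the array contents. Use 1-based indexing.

slow=5, fast=14, a=[5, 5, 6, 9, 0, 0, 0, 0, 0, 0, 0, 0, 0, 0, 0, 0, 4]

(s=1,f=1) a[fast]=0 → fast++
(s=1,f=2) a[fast]=0 → fast++
(s=1,f=3) a[fast]=0 → fast++
(s=1,f=4) a[fast]=0 → fast++
(s=1,f=5) a[fast]=5≠0 swap→a[1]=5 → slow++,fast++
(s=2,f=6) a[fast]=0 → fast++
(s=2,f=7) a[fast]=5≠0 swap→a[2]=5 → slow++,fast++
(s=3,f=8) a[fast]=6≠0 swap→a[3]=6 → slow++,fast++
(s=4,f=9) a[fast]=0 → fast++
(s=4,f=10) a[fast]=0 → fast++
(s=4,f=11) a[fast]=0 → fast++
(s=4,f=12) a[fast]=0 → fast++
(s=4,f=13) a[fast]=9≠0 swap→a[4]=9 → slow++,fast++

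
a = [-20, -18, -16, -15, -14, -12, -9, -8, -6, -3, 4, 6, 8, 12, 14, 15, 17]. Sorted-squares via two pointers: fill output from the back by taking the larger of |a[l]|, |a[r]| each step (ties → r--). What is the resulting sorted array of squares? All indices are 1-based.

l=1 r=17: |-20|>|17| out[17]=400, l++
l=2 r=17: |-18|>|17| out[16]=324, l++
l=3 r=17: |-16|<=|17| out[15]=289, r--
l=3 r=16: |-16|>|15| out[14]=256, l++
l=4 r=16: |-15|<=|15| out[13]=225, r--
l=4 r=15: |-15|>|14| out[12]=225, l++
l=5 r=15: |-14|<=|14| out[11]=196, r--
l=5 r=14: |-14|>|12| out[10]=196, l++
l=6 r=14: |-12|<=|12| out[9]=144, r--
l=6 r=13: |-12|>|8| out[8]=144, l++
l=7 r=13: |-9|>|8| out[7]=81, l++
l=8 r=13: |-8|<=|8| out[6]=64, r--
l=8 r=12: |-8|>|6| out[5]=64, l++
l=9 r=12: |-6|<=|6| out[4]=36, r--
l=9 r=11: |-6|>|4| out[3]=36, l++
l=10 r=11: |-3|<=|4| out[2]=16, r--
l=10 r=10: |-3|<=|-3| out[1]=9, r--

[9, 16, 36, 36, 64, 64, 81, 144, 144, 196, 196, 225, 225, 256, 289, 324, 400]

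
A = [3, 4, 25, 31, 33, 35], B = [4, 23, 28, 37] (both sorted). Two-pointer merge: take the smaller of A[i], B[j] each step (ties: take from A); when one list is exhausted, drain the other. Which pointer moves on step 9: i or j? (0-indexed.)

i

i=0 j=0: A[i]=3<=B[j]=4 take 3, i++
i=1 j=0: A[i]=4<=B[j]=4 take 4, i++
i=2 j=0: A[i]=25>B[j]=4 take 4, j++
i=2 j=1: A[i]=25>B[j]=23 take 23, j++
i=2 j=2: A[i]=25<=B[j]=28 take 25, i++
i=3 j=2: A[i]=31>B[j]=28 take 28, j++
i=3 j=3: A[i]=31<=B[j]=37 take 31, i++
i=4 j=3: A[i]=33<=B[j]=37 take 33, i++
i=5 j=3: A[i]=35<=B[j]=37 take 35, i++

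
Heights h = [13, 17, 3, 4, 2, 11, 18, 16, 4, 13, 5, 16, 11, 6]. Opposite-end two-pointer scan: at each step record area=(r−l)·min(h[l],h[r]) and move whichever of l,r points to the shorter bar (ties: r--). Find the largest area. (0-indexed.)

l=0 r=13: min(13,6)*13=78 best=78 *, r--
l=0 r=12: min(13,11)*12=132 best=132 *, r--
l=0 r=11: min(13,16)*11=143 best=143 *, l++
l=1 r=11: min(17,16)*10=160 best=160 *, r--
l=1 r=10: min(17,5)*9=45 best=160, r--
l=1 r=9: min(17,13)*8=104 best=160, r--
l=1 r=8: min(17,4)*7=28 best=160, r--
l=1 r=7: min(17,16)*6=96 best=160, r--
l=1 r=6: min(17,18)*5=85 best=160, l++
l=2 r=6: min(3,18)*4=12 best=160, l++
l=3 r=6: min(4,18)*3=12 best=160, l++
l=4 r=6: min(2,18)*2=4 best=160, l++
l=5 r=6: min(11,18)*1=11 best=160, l++

max area = 160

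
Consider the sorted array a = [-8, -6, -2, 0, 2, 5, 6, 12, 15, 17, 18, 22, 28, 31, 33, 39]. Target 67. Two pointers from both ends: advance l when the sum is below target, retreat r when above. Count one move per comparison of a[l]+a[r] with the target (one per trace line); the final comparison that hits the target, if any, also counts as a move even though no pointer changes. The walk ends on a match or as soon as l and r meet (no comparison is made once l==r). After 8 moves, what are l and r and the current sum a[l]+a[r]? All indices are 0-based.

[0,15] -8+39=31 <67 → l++
[1,15] -6+39=33 <67 → l++
[2,15] -2+39=37 <67 → l++
[3,15] 0+39=39 <67 → l++
[4,15] 2+39=41 <67 → l++
[5,15] 5+39=44 <67 → l++
[6,15] 6+39=45 <67 → l++
[7,15] 12+39=51 <67 → l++

l=8, r=15, sum=54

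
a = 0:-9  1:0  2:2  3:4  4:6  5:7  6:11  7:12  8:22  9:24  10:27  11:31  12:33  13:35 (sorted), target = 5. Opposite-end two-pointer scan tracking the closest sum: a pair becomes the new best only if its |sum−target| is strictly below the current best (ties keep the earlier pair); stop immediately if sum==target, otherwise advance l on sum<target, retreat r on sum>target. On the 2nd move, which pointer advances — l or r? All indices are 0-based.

r

l=0 r=13: -9+35=26 d=21 *, r--
l=0 r=12: -9+33=24 d=19 *, r--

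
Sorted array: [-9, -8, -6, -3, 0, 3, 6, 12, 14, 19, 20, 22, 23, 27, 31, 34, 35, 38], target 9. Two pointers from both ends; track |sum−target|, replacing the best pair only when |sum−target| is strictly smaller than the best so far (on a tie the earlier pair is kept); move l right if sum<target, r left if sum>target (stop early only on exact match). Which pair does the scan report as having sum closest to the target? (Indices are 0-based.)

[0,17] -9+38=29 d=20 * → r--
[0,16] -9+35=26 d=17 * → r--
[0,15] -9+34=25 d=16 * → r--
[0,14] -9+31=22 d=13 * → r--
[0,13] -9+27=18 d=9 * → r--
[0,12] -9+23=14 d=5 * → r--
[0,11] -9+22=13 d=4 * → r--
[0,10] -9+20=11 d=2 * → r--
[0,9] -9+19=10 d=1 * → r--
[0,8] -9+14=5 d=4 → l++
[1,8] -8+14=6 d=3 → l++
[2,8] -6+14=8 d=1 → l++
[3,8] -3+14=11 d=2 → r--
[3,7] -3+12=9 d=0 * → stop

pair (-3, 12) with sum 9 (|Δ|=0)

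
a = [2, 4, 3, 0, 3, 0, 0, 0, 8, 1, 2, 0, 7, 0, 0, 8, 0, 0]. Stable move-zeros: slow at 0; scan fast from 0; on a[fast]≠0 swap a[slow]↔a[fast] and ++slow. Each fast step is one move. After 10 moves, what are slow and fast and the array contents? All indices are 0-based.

slow=0 fast=0: a[fast]=2≠0 swap→a[0]=2, slow++,fast++
slow=1 fast=1: a[fast]=4≠0 swap→a[1]=4, slow++,fast++
slow=2 fast=2: a[fast]=3≠0 swap→a[2]=3, slow++,fast++
slow=3 fast=3: a[fast]=0, fast++
slow=3 fast=4: a[fast]=3≠0 swap→a[3]=3, slow++,fast++
slow=4 fast=5: a[fast]=0, fast++
slow=4 fast=6: a[fast]=0, fast++
slow=4 fast=7: a[fast]=0, fast++
slow=4 fast=8: a[fast]=8≠0 swap→a[4]=8, slow++,fast++
slow=5 fast=9: a[fast]=1≠0 swap→a[5]=1, slow++,fast++

slow=6, fast=10, a=[2, 4, 3, 3, 8, 1, 0, 0, 0, 0, 2, 0, 7, 0, 0, 8, 0, 0]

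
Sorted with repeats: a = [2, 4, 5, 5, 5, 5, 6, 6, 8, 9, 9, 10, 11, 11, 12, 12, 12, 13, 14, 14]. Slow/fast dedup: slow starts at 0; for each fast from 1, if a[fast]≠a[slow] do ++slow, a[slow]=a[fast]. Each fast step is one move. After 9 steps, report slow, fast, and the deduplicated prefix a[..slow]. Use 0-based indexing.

(s=0,f=1) a[fast]=4≠a[slow]=2 write a[1]=4 → slow++,fast++
(s=1,f=2) a[fast]=5≠a[slow]=4 write a[2]=5 → slow++,fast++
(s=2,f=3) a[fast]=5=a[slow] dup → fast++
(s=2,f=4) a[fast]=5=a[slow] dup → fast++
(s=2,f=5) a[fast]=5=a[slow] dup → fast++
(s=2,f=6) a[fast]=6≠a[slow]=5 write a[3]=6 → slow++,fast++
(s=3,f=7) a[fast]=6=a[slow] dup → fast++
(s=3,f=8) a[fast]=8≠a[slow]=6 write a[4]=8 → slow++,fast++
(s=4,f=9) a[fast]=9≠a[slow]=8 write a[5]=9 → slow++,fast++

slow=5, fast=10, prefix=[2, 4, 5, 6, 8, 9]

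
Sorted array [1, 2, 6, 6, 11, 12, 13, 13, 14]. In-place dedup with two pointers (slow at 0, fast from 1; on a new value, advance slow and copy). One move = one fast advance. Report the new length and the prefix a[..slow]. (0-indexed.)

length 7; prefix = [1, 2, 6, 11, 12, 13, 14]

(s=0,f=1) a[fast]=2≠a[slow]=1 write a[1]=2 → slow++,fast++
(s=1,f=2) a[fast]=6≠a[slow]=2 write a[2]=6 → slow++,fast++
(s=2,f=3) a[fast]=6=a[slow] dup → fast++
(s=2,f=4) a[fast]=11≠a[slow]=6 write a[3]=11 → slow++,fast++
(s=3,f=5) a[fast]=12≠a[slow]=11 write a[4]=12 → slow++,fast++
(s=4,f=6) a[fast]=13≠a[slow]=12 write a[5]=13 → slow++,fast++
(s=5,f=7) a[fast]=13=a[slow] dup → fast++
(s=5,f=8) a[fast]=14≠a[slow]=13 write a[6]=14 → slow++,fast++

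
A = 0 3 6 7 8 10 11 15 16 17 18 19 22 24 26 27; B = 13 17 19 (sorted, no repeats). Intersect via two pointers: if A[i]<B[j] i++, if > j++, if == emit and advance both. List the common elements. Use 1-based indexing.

intersection = [17, 19]

i=1 j=1: 0<13, i++
i=2 j=1: 3<13, i++
i=3 j=1: 6<13, i++
i=4 j=1: 7<13, i++
i=5 j=1: 8<13, i++
i=6 j=1: 10<13, i++
i=7 j=1: 11<13, i++
i=8 j=1: 15>13, j++
i=8 j=2: 15<17, i++
i=9 j=2: 16<17, i++
i=10 j=2: 17==17 emit, i++,j++
i=11 j=3: 18<19, i++
i=12 j=3: 19==19 emit, i++,j++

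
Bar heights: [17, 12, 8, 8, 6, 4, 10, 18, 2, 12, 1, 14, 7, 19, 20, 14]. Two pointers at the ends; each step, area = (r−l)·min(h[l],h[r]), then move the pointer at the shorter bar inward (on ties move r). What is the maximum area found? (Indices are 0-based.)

max area = 238

[0,15] min(17,14)*15=210 best=210 * → r--
[0,14] min(17,20)*14=238 best=238 * → l++
[1,14] min(12,20)*13=156 best=238 → l++
[2,14] min(8,20)*12=96 best=238 → l++
[3,14] min(8,20)*11=88 best=238 → l++
[4,14] min(6,20)*10=60 best=238 → l++
[5,14] min(4,20)*9=36 best=238 → l++
[6,14] min(10,20)*8=80 best=238 → l++
[7,14] min(18,20)*7=126 best=238 → l++
[8,14] min(2,20)*6=12 best=238 → l++
[9,14] min(12,20)*5=60 best=238 → l++
[10,14] min(1,20)*4=4 best=238 → l++
[11,14] min(14,20)*3=42 best=238 → l++
[12,14] min(7,20)*2=14 best=238 → l++
[13,14] min(19,20)*1=19 best=238 → l++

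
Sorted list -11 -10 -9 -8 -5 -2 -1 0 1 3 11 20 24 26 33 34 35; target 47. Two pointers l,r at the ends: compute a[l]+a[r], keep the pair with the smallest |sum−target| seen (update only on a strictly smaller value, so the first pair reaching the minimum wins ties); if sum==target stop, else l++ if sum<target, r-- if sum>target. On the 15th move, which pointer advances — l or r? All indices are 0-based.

l

[0,16] -11+35=24 d=23 * → l++
[1,16] -10+35=25 d=22 * → l++
[2,16] -9+35=26 d=21 * → l++
[3,16] -8+35=27 d=20 * → l++
[4,16] -5+35=30 d=17 * → l++
[5,16] -2+35=33 d=14 * → l++
[6,16] -1+35=34 d=13 * → l++
[7,16] 0+35=35 d=12 * → l++
[8,16] 1+35=36 d=11 * → l++
[9,16] 3+35=38 d=9 * → l++
[10,16] 11+35=46 d=1 * → l++
[11,16] 20+35=55 d=8 → r--
[11,15] 20+34=54 d=7 → r--
[11,14] 20+33=53 d=6 → r--
[11,13] 20+26=46 d=1 → l++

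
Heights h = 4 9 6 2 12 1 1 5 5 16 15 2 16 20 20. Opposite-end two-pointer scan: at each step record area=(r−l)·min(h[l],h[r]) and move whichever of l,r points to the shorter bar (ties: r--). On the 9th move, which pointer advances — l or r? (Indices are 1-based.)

l

[1,15] min(4,20)*14=56 best=56 * → l++
[2,15] min(9,20)*13=117 best=117 * → l++
[3,15] min(6,20)*12=72 best=117 → l++
[4,15] min(2,20)*11=22 best=117 → l++
[5,15] min(12,20)*10=120 best=120 * → l++
[6,15] min(1,20)*9=9 best=120 → l++
[7,15] min(1,20)*8=8 best=120 → l++
[8,15] min(5,20)*7=35 best=120 → l++
[9,15] min(5,20)*6=30 best=120 → l++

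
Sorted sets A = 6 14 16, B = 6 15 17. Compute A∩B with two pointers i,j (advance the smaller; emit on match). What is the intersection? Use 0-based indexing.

intersection = [6]

i=0 j=0: 6==6 emit, i++,j++
i=1 j=1: 14<15, i++
i=2 j=1: 16>15, j++
i=2 j=2: 16<17, i++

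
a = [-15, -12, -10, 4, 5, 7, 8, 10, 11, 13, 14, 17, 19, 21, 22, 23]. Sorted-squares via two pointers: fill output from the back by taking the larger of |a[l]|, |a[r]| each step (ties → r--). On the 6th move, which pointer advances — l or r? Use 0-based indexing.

l=0 r=15: |-15|<=|23| out[15]=529, r--
l=0 r=14: |-15|<=|22| out[14]=484, r--
l=0 r=13: |-15|<=|21| out[13]=441, r--
l=0 r=12: |-15|<=|19| out[12]=361, r--
l=0 r=11: |-15|<=|17| out[11]=289, r--
l=0 r=10: |-15|>|14| out[10]=225, l++

l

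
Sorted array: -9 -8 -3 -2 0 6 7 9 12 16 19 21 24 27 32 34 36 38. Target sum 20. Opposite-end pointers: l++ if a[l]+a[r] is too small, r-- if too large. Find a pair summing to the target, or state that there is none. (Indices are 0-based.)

l=0 r=17: -9+38=29 >20, r--
l=0 r=16: -9+36=27 >20, r--
l=0 r=15: -9+34=25 >20, r--
l=0 r=14: -9+32=23 >20, r--
l=0 r=13: -9+27=18 <20, l++
l=1 r=13: -8+27=19 <20, l++
l=2 r=13: -3+27=24 >20, r--
l=2 r=12: -3+24=21 >20, r--
l=2 r=11: -3+21=18 <20, l++
l=3 r=11: -2+21=19 <20, l++
l=4 r=11: 0+21=21 >20, r--
l=4 r=10: 0+19=19 <20, l++
l=5 r=10: 6+19=25 >20, r--
l=5 r=9: 6+16=22 >20, r--
l=5 r=8: 6+12=18 <20, l++
l=6 r=8: 7+12=19 <20, l++
l=7 r=8: 9+12=21 >20, r--

no pair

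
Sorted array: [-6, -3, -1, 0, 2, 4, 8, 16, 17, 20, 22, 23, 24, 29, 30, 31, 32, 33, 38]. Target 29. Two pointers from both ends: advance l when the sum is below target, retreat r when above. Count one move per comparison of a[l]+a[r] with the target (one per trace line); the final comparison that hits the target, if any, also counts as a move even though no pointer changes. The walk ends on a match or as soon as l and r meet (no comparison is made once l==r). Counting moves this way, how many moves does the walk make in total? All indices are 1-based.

4 moves

[1,19] -6+38=32 >29 → r--
[1,18] -6+33=27 <29 → l++
[2,18] -3+33=30 >29 → r--
[2,17] -3+32=29 → found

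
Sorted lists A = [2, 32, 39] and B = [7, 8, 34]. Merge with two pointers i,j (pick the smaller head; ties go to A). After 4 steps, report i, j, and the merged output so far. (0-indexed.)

i=2, j=2, merged so far=[2, 7, 8, 32]

[i=0,j=0] A[i]=2<=B[j]=7 take 2 → i++
[i=1,j=0] A[i]=32>B[j]=7 take 7 → j++
[i=1,j=1] A[i]=32>B[j]=8 take 8 → j++
[i=1,j=2] A[i]=32<=B[j]=34 take 32 → i++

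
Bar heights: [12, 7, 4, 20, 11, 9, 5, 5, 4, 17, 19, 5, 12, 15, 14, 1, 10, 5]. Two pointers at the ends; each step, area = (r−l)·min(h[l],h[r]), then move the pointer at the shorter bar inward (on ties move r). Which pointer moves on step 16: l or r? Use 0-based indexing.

r

l=0 r=17: min(12,5)*17=85 best=85 *, r--
l=0 r=16: min(12,10)*16=160 best=160 *, r--
l=0 r=15: min(12,1)*15=15 best=160, r--
l=0 r=14: min(12,14)*14=168 best=168 *, l++
l=1 r=14: min(7,14)*13=91 best=168, l++
l=2 r=14: min(4,14)*12=48 best=168, l++
l=3 r=14: min(20,14)*11=154 best=168, r--
l=3 r=13: min(20,15)*10=150 best=168, r--
l=3 r=12: min(20,12)*9=108 best=168, r--
l=3 r=11: min(20,5)*8=40 best=168, r--
l=3 r=10: min(20,19)*7=133 best=168, r--
l=3 r=9: min(20,17)*6=102 best=168, r--
l=3 r=8: min(20,4)*5=20 best=168, r--
l=3 r=7: min(20,5)*4=20 best=168, r--
l=3 r=6: min(20,5)*3=15 best=168, r--
l=3 r=5: min(20,9)*2=18 best=168, r--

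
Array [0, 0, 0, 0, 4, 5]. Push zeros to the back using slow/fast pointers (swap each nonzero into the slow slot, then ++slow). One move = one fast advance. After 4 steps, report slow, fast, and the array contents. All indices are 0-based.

slow=0 fast=0: a[fast]=0, fast++
slow=0 fast=1: a[fast]=0, fast++
slow=0 fast=2: a[fast]=0, fast++
slow=0 fast=3: a[fast]=0, fast++

slow=0, fast=4, a=[0, 0, 0, 0, 4, 5]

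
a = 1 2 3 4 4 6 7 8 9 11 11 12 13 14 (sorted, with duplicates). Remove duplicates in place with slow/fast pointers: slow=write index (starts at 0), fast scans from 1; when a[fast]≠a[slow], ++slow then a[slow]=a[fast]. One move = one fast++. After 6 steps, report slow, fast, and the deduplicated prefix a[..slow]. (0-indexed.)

slow=5, fast=7, prefix=[1, 2, 3, 4, 6, 7]

slow=0 fast=1: a[fast]=2≠a[slow]=1 write a[1]=2, slow++,fast++
slow=1 fast=2: a[fast]=3≠a[slow]=2 write a[2]=3, slow++,fast++
slow=2 fast=3: a[fast]=4≠a[slow]=3 write a[3]=4, slow++,fast++
slow=3 fast=4: a[fast]=4=a[slow] dup, fast++
slow=3 fast=5: a[fast]=6≠a[slow]=4 write a[4]=6, slow++,fast++
slow=4 fast=6: a[fast]=7≠a[slow]=6 write a[5]=7, slow++,fast++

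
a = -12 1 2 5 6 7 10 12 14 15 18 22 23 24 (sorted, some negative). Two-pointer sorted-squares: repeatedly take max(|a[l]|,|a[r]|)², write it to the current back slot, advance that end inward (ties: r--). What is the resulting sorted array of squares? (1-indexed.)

[1,14] |-12|<=|24| out[14]=576 → r--
[1,13] |-12|<=|23| out[13]=529 → r--
[1,12] |-12|<=|22| out[12]=484 → r--
[1,11] |-12|<=|18| out[11]=324 → r--
[1,10] |-12|<=|15| out[10]=225 → r--
[1,9] |-12|<=|14| out[9]=196 → r--
[1,8] |-12|<=|12| out[8]=144 → r--
[1,7] |-12|>|10| out[7]=144 → l++
[2,7] |1|<=|10| out[6]=100 → r--
[2,6] |1|<=|7| out[5]=49 → r--
[2,5] |1|<=|6| out[4]=36 → r--
[2,4] |1|<=|5| out[3]=25 → r--
[2,3] |1|<=|2| out[2]=4 → r--
[2,2] |1|<=|1| out[1]=1 → r--

[1, 4, 25, 36, 49, 100, 144, 144, 196, 225, 324, 484, 529, 576]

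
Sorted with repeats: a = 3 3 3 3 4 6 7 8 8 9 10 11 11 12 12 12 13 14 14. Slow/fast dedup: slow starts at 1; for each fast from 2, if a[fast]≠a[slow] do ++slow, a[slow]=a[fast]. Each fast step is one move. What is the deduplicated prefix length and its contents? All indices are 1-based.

length 11; prefix = [3, 4, 6, 7, 8, 9, 10, 11, 12, 13, 14]

(s=1,f=2) a[fast]=3=a[slow] dup → fast++
(s=1,f=3) a[fast]=3=a[slow] dup → fast++
(s=1,f=4) a[fast]=3=a[slow] dup → fast++
(s=1,f=5) a[fast]=4≠a[slow]=3 write a[2]=4 → slow++,fast++
(s=2,f=6) a[fast]=6≠a[slow]=4 write a[3]=6 → slow++,fast++
(s=3,f=7) a[fast]=7≠a[slow]=6 write a[4]=7 → slow++,fast++
(s=4,f=8) a[fast]=8≠a[slow]=7 write a[5]=8 → slow++,fast++
(s=5,f=9) a[fast]=8=a[slow] dup → fast++
(s=5,f=10) a[fast]=9≠a[slow]=8 write a[6]=9 → slow++,fast++
(s=6,f=11) a[fast]=10≠a[slow]=9 write a[7]=10 → slow++,fast++
(s=7,f=12) a[fast]=11≠a[slow]=10 write a[8]=11 → slow++,fast++
(s=8,f=13) a[fast]=11=a[slow] dup → fast++
(s=8,f=14) a[fast]=12≠a[slow]=11 write a[9]=12 → slow++,fast++
(s=9,f=15) a[fast]=12=a[slow] dup → fast++
(s=9,f=16) a[fast]=12=a[slow] dup → fast++
(s=9,f=17) a[fast]=13≠a[slow]=12 write a[10]=13 → slow++,fast++
(s=10,f=18) a[fast]=14≠a[slow]=13 write a[11]=14 → slow++,fast++
(s=11,f=19) a[fast]=14=a[slow] dup → fast++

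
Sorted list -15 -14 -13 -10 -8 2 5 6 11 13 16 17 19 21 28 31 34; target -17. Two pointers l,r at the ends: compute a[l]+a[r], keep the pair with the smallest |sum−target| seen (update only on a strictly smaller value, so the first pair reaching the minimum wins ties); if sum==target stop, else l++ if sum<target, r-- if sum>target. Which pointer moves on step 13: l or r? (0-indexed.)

l

l=0 r=16: -15+34=19 d=36 *, r--
l=0 r=15: -15+31=16 d=33 *, r--
l=0 r=14: -15+28=13 d=30 *, r--
l=0 r=13: -15+21=6 d=23 *, r--
l=0 r=12: -15+19=4 d=21 *, r--
l=0 r=11: -15+17=2 d=19 *, r--
l=0 r=10: -15+16=1 d=18 *, r--
l=0 r=9: -15+13=-2 d=15 *, r--
l=0 r=8: -15+11=-4 d=13 *, r--
l=0 r=7: -15+6=-9 d=8 *, r--
l=0 r=6: -15+5=-10 d=7 *, r--
l=0 r=5: -15+2=-13 d=4 *, r--
l=0 r=4: -15+-8=-23 d=6, l++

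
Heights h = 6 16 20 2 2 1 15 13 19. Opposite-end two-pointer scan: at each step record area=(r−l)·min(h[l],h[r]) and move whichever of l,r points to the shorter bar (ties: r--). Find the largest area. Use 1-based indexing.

max area = 114

[1,9] min(6,19)*8=48 best=48 * → l++
[2,9] min(16,19)*7=112 best=112 * → l++
[3,9] min(20,19)*6=114 best=114 * → r--
[3,8] min(20,13)*5=65 best=114 → r--
[3,7] min(20,15)*4=60 best=114 → r--
[3,6] min(20,1)*3=3 best=114 → r--
[3,5] min(20,2)*2=4 best=114 → r--
[3,4] min(20,2)*1=2 best=114 → r--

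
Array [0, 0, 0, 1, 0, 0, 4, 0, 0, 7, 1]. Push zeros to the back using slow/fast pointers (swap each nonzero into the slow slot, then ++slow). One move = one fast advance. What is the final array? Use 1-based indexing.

[1, 4, 7, 1, 0, 0, 0, 0, 0, 0, 0]

slow=1 fast=1: a[fast]=0, fast++
slow=1 fast=2: a[fast]=0, fast++
slow=1 fast=3: a[fast]=0, fast++
slow=1 fast=4: a[fast]=1≠0 swap→a[1]=1, slow++,fast++
slow=2 fast=5: a[fast]=0, fast++
slow=2 fast=6: a[fast]=0, fast++
slow=2 fast=7: a[fast]=4≠0 swap→a[2]=4, slow++,fast++
slow=3 fast=8: a[fast]=0, fast++
slow=3 fast=9: a[fast]=0, fast++
slow=3 fast=10: a[fast]=7≠0 swap→a[3]=7, slow++,fast++
slow=4 fast=11: a[fast]=1≠0 swap→a[4]=1, slow++,fast++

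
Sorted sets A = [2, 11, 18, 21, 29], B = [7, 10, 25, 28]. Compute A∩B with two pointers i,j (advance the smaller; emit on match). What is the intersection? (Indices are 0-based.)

intersection = []

[i=0,j=0] 2<7 → i++
[i=1,j=0] 11>7 → j++
[i=1,j=1] 11>10 → j++
[i=1,j=2] 11<25 → i++
[i=2,j=2] 18<25 → i++
[i=3,j=2] 21<25 → i++
[i=4,j=2] 29>25 → j++
[i=4,j=3] 29>28 → j++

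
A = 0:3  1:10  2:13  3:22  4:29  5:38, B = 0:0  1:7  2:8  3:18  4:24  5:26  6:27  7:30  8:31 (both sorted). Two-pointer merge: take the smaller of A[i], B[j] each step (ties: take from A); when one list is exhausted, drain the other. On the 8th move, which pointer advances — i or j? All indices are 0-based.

i

i=0 j=0: A[i]=3>B[j]=0 take 0, j++
i=0 j=1: A[i]=3<=B[j]=7 take 3, i++
i=1 j=1: A[i]=10>B[j]=7 take 7, j++
i=1 j=2: A[i]=10>B[j]=8 take 8, j++
i=1 j=3: A[i]=10<=B[j]=18 take 10, i++
i=2 j=3: A[i]=13<=B[j]=18 take 13, i++
i=3 j=3: A[i]=22>B[j]=18 take 18, j++
i=3 j=4: A[i]=22<=B[j]=24 take 22, i++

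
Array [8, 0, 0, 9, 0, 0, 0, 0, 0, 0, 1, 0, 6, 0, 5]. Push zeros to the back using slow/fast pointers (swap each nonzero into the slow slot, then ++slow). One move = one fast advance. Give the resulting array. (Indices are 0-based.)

[8, 9, 1, 6, 5, 0, 0, 0, 0, 0, 0, 0, 0, 0, 0]

slow=0 fast=0: a[fast]=8≠0 swap→a[0]=8, slow++,fast++
slow=1 fast=1: a[fast]=0, fast++
slow=1 fast=2: a[fast]=0, fast++
slow=1 fast=3: a[fast]=9≠0 swap→a[1]=9, slow++,fast++
slow=2 fast=4: a[fast]=0, fast++
slow=2 fast=5: a[fast]=0, fast++
slow=2 fast=6: a[fast]=0, fast++
slow=2 fast=7: a[fast]=0, fast++
slow=2 fast=8: a[fast]=0, fast++
slow=2 fast=9: a[fast]=0, fast++
slow=2 fast=10: a[fast]=1≠0 swap→a[2]=1, slow++,fast++
slow=3 fast=11: a[fast]=0, fast++
slow=3 fast=12: a[fast]=6≠0 swap→a[3]=6, slow++,fast++
slow=4 fast=13: a[fast]=0, fast++
slow=4 fast=14: a[fast]=5≠0 swap→a[4]=5, slow++,fast++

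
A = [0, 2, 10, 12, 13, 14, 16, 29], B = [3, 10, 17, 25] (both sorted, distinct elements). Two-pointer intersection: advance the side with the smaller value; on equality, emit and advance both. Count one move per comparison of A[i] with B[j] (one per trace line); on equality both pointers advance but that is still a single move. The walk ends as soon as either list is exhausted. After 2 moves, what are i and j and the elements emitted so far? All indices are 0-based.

i=2, j=0, emitted=[]

i=0 j=0: 0<3, i++
i=1 j=0: 2<3, i++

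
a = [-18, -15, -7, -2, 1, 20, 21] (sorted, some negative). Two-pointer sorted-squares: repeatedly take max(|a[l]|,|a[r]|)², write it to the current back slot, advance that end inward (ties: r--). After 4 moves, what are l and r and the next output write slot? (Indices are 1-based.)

l=3, r=5, next write slot=3

l=1 r=7: |-18|<=|21| out[7]=441, r--
l=1 r=6: |-18|<=|20| out[6]=400, r--
l=1 r=5: |-18|>|1| out[5]=324, l++
l=2 r=5: |-15|>|1| out[4]=225, l++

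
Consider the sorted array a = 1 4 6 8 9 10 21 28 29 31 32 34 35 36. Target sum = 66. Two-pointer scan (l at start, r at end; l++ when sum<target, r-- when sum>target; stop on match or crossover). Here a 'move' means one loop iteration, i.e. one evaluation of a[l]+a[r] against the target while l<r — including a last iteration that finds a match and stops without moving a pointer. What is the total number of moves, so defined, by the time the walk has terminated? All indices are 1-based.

11 moves

[1,14] 1+36=37 <66 → l++
[2,14] 4+36=40 <66 → l++
[3,14] 6+36=42 <66 → l++
[4,14] 8+36=44 <66 → l++
[5,14] 9+36=45 <66 → l++
[6,14] 10+36=46 <66 → l++
[7,14] 21+36=57 <66 → l++
[8,14] 28+36=64 <66 → l++
[9,14] 29+36=65 <66 → l++
[10,14] 31+36=67 >66 → r--
[10,13] 31+35=66 → found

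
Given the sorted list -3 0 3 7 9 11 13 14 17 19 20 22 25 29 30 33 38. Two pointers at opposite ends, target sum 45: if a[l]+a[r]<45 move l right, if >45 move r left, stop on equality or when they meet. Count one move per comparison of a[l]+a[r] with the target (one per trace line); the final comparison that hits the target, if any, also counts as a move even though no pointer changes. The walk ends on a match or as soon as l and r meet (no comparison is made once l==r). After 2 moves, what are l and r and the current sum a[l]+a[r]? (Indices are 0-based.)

l=0 r=16: -3+38=35 <45, l++
l=1 r=16: 0+38=38 <45, l++

l=2, r=16, sum=41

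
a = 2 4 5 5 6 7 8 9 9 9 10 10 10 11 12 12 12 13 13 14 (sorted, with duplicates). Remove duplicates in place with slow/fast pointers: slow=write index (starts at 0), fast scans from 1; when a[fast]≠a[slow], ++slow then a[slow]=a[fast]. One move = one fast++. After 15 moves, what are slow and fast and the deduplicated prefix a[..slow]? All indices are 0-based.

slow=0 fast=1: a[fast]=4≠a[slow]=2 write a[1]=4, slow++,fast++
slow=1 fast=2: a[fast]=5≠a[slow]=4 write a[2]=5, slow++,fast++
slow=2 fast=3: a[fast]=5=a[slow] dup, fast++
slow=2 fast=4: a[fast]=6≠a[slow]=5 write a[3]=6, slow++,fast++
slow=3 fast=5: a[fast]=7≠a[slow]=6 write a[4]=7, slow++,fast++
slow=4 fast=6: a[fast]=8≠a[slow]=7 write a[5]=8, slow++,fast++
slow=5 fast=7: a[fast]=9≠a[slow]=8 write a[6]=9, slow++,fast++
slow=6 fast=8: a[fast]=9=a[slow] dup, fast++
slow=6 fast=9: a[fast]=9=a[slow] dup, fast++
slow=6 fast=10: a[fast]=10≠a[slow]=9 write a[7]=10, slow++,fast++
slow=7 fast=11: a[fast]=10=a[slow] dup, fast++
slow=7 fast=12: a[fast]=10=a[slow] dup, fast++
slow=7 fast=13: a[fast]=11≠a[slow]=10 write a[8]=11, slow++,fast++
slow=8 fast=14: a[fast]=12≠a[slow]=11 write a[9]=12, slow++,fast++
slow=9 fast=15: a[fast]=12=a[slow] dup, fast++

slow=9, fast=16, prefix=[2, 4, 5, 6, 7, 8, 9, 10, 11, 12]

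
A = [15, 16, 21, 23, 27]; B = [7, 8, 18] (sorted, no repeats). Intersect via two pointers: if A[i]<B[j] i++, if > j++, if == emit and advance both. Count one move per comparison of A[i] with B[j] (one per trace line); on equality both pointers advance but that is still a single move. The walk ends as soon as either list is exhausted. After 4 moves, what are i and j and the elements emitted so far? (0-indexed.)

i=2, j=2, emitted=[]

i=0 j=0: 15>7, j++
i=0 j=1: 15>8, j++
i=0 j=2: 15<18, i++
i=1 j=2: 16<18, i++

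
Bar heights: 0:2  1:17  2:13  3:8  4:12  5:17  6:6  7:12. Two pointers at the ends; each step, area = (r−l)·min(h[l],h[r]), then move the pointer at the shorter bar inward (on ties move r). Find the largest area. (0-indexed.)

max area = 72

[0,7] min(2,12)*7=14 best=14 * → l++
[1,7] min(17,12)*6=72 best=72 * → r--
[1,6] min(17,6)*5=30 best=72 → r--
[1,5] min(17,17)*4=68 best=72 → r--
[1,4] min(17,12)*3=36 best=72 → r--
[1,3] min(17,8)*2=16 best=72 → r--
[1,2] min(17,13)*1=13 best=72 → r--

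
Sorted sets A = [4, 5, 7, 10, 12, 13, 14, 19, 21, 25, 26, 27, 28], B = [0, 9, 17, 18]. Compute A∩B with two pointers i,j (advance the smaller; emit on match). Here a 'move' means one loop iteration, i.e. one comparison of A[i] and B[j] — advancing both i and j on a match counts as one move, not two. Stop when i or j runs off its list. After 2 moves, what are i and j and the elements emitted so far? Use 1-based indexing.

i=2, j=2, emitted=[]

[i=1,j=1] 4>0 → j++
[i=1,j=2] 4<9 → i++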